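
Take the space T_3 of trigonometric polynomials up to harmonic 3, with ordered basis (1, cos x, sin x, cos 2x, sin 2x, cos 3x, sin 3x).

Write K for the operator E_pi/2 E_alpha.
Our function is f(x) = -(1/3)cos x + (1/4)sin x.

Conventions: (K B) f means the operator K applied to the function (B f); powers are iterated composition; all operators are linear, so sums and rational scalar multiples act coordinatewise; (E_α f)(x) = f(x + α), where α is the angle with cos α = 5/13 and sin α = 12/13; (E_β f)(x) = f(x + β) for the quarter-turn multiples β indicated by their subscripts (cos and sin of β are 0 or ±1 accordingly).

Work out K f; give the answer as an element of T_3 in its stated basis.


g(x) = (21/52)cos x - (4/39)sin x

E_alpha f = (4/39)cos x + (21/52)sin x
E_pi/2 E_alpha f = (21/52)cos x - (4/39)sin x


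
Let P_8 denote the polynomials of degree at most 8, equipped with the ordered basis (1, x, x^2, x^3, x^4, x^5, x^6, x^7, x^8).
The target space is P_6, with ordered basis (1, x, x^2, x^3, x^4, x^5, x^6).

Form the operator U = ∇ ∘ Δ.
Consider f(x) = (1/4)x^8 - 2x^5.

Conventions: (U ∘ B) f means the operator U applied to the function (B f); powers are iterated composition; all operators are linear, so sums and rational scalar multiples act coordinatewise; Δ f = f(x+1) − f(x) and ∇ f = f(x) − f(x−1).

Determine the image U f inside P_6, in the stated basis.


the image equals g(x) = 14x^6 + 35x^4 - 40x^3 + 14x^2 - 20x + 1/2

Δ f = 2x^7 + 7x^6 + 14x^5 + (15/2)x^4 - 6x^3 - 13x^2 - 8x - 7/4
∇ Δ f = 14x^6 + 35x^4 - 40x^3 + 14x^2 - 20x + 1/2


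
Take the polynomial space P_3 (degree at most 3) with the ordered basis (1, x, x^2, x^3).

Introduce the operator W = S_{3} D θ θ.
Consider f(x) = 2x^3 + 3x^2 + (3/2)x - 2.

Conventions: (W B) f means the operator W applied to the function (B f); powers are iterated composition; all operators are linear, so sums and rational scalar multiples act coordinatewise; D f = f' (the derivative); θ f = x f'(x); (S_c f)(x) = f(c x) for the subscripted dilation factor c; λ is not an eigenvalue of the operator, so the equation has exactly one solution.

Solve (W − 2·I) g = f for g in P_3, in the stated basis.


write g with unknown coordinates in the stated basis and equate coefficients in (W − 2·I) g = f
solving from the highest basis element down gives g = -x^3 - 123x^2 - (5907/4)x - 5899/8
check: W g = -243x^2 - 2952x - 5907/4
so W g − 2·g = 2x^3 + 3x^2 + (3/2)x - 2 = f ✓

the image equals g(x) = -x^3 - 123x^2 - (5907/4)x - 5899/8


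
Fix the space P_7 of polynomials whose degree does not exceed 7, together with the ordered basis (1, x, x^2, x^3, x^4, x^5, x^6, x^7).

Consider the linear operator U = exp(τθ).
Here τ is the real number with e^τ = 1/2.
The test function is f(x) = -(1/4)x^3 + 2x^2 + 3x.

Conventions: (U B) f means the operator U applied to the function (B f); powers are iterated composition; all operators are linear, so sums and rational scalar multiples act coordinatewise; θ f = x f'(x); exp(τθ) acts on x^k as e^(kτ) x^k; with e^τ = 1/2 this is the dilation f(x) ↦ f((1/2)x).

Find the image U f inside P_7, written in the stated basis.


the result is g(x) = -(1/32)x^3 + (1/2)x^2 + (3/2)x

exp(τθ) x^k = e^(kτ) x^k; with e^τ = 1/2 this sends x^k to (1/2)^k x^k
x ↦ 1/2 x
x^2 ↦ 1/4 x^2
x^3 ↦ 1/8 x^3
applying this coordinatewise to f: exp(τθ) f = -(1/32)x^3 + (1/2)x^2 + (3/2)x


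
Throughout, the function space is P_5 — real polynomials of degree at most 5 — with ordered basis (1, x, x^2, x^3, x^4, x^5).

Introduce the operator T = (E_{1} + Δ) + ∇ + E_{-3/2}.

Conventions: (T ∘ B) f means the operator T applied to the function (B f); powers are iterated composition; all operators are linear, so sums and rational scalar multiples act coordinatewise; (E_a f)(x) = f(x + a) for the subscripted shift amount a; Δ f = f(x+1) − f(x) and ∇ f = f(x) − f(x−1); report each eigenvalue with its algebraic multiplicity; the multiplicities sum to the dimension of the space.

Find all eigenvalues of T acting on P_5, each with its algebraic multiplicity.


image of 1: 2
image of x: 2x + 3/2
image of x^2: 2x^2 + 3x + 13/4
image of x^3: 2x^3 + (9/2)x^2 + (39/4)x - 3/8
image of x^4: 2x^4 + 6x^3 + (39/2)x^2 - (3/2)x + 97/16
image of x^5: 2x^5 + (15/2)x^4 + (65/2)x^3 - (15/4)x^2 + (485/16)x - 147/32
the matrix is upper triangular; its diagonal is (2, 2, 2, 2, 2, 2)
for a triangular matrix the eigenvalues are the diagonal entries, with algebraic multiplicity their repetition count

λ = 2 (multiplicity 6)


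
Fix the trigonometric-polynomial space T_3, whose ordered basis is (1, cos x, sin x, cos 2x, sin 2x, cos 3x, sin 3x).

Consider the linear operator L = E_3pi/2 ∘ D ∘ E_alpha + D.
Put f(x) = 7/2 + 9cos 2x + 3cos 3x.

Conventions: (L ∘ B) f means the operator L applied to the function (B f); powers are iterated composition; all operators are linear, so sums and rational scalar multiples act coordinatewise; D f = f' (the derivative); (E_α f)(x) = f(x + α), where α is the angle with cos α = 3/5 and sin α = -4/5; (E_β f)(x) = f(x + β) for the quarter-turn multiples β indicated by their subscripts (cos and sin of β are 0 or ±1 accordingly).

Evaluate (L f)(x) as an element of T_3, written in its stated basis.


the image equals g(x) = -(432/25)cos 2x - (576/25)sin 2x + (1053/125)cos 3x - (1521/125)sin 3x

E_alpha f = 7/2 - (63/25)cos 2x + (216/25)sin 2x - (351/125)cos 3x + (132/125)sin 3x
D E_alpha f = (432/25)cos 2x + (126/25)sin 2x + (396/125)cos 3x + (1053/125)sin 3x
E_3pi/2 (D ∘ E_alpha) f = -(432/25)cos 2x - (126/25)sin 2x + (1053/125)cos 3x - (396/125)sin 3x
D f = -18sin 2x - 9sin 3x
(E_3pi/2 ∘ D ∘ E_alpha + D) f = -(432/25)cos 2x - (576/25)sin 2x + (1053/125)cos 3x - (1521/125)sin 3x


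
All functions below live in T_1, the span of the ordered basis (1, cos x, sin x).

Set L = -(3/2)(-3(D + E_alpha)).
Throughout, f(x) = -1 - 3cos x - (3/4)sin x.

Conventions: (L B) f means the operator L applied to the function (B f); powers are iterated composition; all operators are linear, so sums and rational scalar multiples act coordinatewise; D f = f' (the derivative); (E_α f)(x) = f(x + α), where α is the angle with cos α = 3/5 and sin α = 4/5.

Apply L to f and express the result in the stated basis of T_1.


D f = -(3/4)cos x + 3sin x
E_alpha f = -1 - (12/5)cos x + (39/20)sin x
(D + E_alpha) f = -1 - (63/20)cos x + (99/20)sin x
(-3(D + E_alpha)) f = 3 + (189/20)cos x - (297/20)sin x
(-(3/2)(-3(D + E_alpha))) f = -9/2 - (567/40)cos x + (891/40)sin x

g(x) = -9/2 - (567/40)cos x + (891/40)sin x


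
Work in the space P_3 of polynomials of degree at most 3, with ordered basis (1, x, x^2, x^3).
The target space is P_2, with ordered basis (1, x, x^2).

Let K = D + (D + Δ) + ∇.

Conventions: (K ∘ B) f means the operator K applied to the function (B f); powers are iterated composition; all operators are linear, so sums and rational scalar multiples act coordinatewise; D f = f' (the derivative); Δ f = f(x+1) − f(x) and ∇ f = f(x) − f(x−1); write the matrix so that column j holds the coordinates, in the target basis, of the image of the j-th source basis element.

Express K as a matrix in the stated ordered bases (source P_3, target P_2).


the matrix is [[0, 4, 0, 2]; [0, 0, 8, 0]; [0, 0, 0, 12]] (rows listed top to bottom)

image of 1: 0
image of x: 4
image of x^2: 8x
image of x^3: 12x^2 + 2
each image's coordinates form column j of the matrix


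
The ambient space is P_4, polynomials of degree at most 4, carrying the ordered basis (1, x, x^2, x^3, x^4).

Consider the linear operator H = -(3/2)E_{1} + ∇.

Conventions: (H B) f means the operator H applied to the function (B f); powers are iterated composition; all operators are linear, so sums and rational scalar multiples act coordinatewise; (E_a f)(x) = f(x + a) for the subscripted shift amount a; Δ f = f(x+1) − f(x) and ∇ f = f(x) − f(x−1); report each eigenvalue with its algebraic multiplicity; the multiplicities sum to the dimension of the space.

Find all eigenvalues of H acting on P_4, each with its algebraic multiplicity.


image of 1: -3/2
image of x: -(3/2)x - 1/2
image of x^2: -(3/2)x^2 - x - 5/2
image of x^3: -(3/2)x^3 - (3/2)x^2 - (15/2)x - 1/2
image of x^4: -(3/2)x^4 - 2x^3 - 15x^2 - 2x - 5/2
the matrix is upper triangular; its diagonal is (-3/2, -3/2, -3/2, -3/2, -3/2)
for a triangular matrix the eigenvalues are the diagonal entries, with algebraic multiplicity their repetition count

λ = -3/2 (multiplicity 5)


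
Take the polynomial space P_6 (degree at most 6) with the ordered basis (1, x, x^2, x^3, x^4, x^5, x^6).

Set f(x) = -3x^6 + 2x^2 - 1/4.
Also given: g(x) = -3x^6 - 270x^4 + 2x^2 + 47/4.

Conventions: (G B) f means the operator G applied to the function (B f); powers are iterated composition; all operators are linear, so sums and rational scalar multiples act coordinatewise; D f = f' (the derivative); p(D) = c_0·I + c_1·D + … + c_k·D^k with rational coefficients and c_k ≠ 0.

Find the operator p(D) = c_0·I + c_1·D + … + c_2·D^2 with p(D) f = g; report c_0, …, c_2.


c_0 = 1, c_1 = 0, c_2 = 3

D^0 f = -3x^6 + 2x^2 - 1/4
D^1 f = -18x^5 + 4x
D^2 f = -90x^4 + 4
matching coefficients of g against c_0 f + c_1 Df + … from the top degree down determines the c_i
solution: c_0 = 1, c_1 = 0, c_2 = 3


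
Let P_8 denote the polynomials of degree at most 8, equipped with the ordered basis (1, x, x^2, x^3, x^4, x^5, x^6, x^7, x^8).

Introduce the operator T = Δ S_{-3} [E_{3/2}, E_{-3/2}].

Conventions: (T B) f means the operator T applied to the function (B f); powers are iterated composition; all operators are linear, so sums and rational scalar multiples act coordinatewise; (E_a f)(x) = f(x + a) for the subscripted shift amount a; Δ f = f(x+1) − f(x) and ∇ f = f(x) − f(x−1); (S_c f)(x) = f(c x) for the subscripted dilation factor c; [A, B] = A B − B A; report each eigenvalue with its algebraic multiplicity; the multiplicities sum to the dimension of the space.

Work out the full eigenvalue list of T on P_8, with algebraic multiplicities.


λ = 0 (multiplicity 9)

image of 1: 0
image of x: 0
image of x^2: 0
image of x^3: 0
image of x^4: 0
image of x^5: 0
image of x^6: 0
image of x^7: 0
image of x^8: 0
the matrix is upper triangular; its diagonal is (0, 0, 0, 0, 0, 0, 0, 0, 0)
for a triangular matrix the eigenvalues are the diagonal entries, with algebraic multiplicity their repetition count


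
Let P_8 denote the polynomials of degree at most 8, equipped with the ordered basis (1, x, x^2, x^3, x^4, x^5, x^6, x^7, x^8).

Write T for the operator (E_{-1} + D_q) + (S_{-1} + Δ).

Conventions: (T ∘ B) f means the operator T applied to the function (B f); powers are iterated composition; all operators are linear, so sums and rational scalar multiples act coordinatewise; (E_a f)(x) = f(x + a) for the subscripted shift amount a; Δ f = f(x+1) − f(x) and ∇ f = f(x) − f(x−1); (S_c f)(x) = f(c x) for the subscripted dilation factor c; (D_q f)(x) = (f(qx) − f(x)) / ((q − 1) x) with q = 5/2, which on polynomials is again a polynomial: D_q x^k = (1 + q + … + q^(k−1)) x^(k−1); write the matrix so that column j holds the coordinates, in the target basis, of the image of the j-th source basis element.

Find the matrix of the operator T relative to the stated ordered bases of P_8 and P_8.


image of 1: 2
image of x: 1
image of x^2: 2x^2 + (7/2)x + 2
image of x^3: (39/4)x^2 + 6x
image of x^4: 2x^4 + (203/8)x^3 + 12x^2 + 2
image of x^5: (1031/16)x^4 + 20x^3 + 10x
image of x^6: 2x^6 + (5187/32)x^5 + 30x^4 + 30x^2 + 2
image of x^7: (25999/64)x^6 + 42x^5 + 70x^3 + 14x
image of x^8: 2x^8 + (130123/128)x^7 + 56x^6 + 140x^4 + 56x^2 + 2
each image's coordinates form column j of the matrix

the matrix is [[2, 1, 2, 0, 2, 0, 2, 0, 2]; [0, 0, 7/2, 6, 0, 10, 0, 14, 0]; [0, 0, 2, 39/4, 12, 0, 30, 0, 56]; [0, 0, 0, 0, 203/8, 20, 0, 70, 0]; [0, 0, 0, 0, 2, 1031/16, 30, 0, 140]; [0, 0, 0, 0, 0, 0, 5187/32, 42, 0]; [0, 0, 0, 0, 0, 0, 2, 25999/64, 56]; [0, 0, 0, 0, 0, 0, 0, 0, 130123/128]; [0, 0, 0, 0, 0, 0, 0, 0, 2]] (rows listed top to bottom)


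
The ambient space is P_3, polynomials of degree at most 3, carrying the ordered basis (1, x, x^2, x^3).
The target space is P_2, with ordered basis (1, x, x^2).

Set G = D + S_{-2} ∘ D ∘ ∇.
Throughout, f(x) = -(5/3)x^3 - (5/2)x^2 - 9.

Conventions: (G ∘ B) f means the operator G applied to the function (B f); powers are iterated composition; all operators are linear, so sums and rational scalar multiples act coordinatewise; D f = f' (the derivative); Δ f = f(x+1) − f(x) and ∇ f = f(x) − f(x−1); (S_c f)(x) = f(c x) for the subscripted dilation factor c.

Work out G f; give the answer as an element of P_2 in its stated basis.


the image equals g(x) = -5x^2 + 15x

D f = -5x^2 - 5x
∇ f = -5x^2 + 5/6
D ∇ f = -10x
S_{-2} D ∇ f = 20x
(D + S_{-2} ∘ D ∘ ∇) f = -5x^2 + 15x


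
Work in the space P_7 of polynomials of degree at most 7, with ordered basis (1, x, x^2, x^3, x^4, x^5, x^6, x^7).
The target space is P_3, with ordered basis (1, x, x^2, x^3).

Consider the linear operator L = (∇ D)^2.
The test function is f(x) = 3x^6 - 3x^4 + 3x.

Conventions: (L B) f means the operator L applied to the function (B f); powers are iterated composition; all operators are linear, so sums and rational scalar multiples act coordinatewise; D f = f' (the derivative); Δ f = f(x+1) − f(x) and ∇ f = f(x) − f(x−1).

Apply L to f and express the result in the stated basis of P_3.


the result is g(x) = 1080x^2 - 2160x + 1188

D f = 18x^5 - 12x^3 + 3
∇ D f = 90x^4 - 180x^3 + 144x^2 - 54x + 6
D (∇ D) f = 360x^3 - 540x^2 + 288x - 54
∇ D (∇ D) f = 1080x^2 - 2160x + 1188


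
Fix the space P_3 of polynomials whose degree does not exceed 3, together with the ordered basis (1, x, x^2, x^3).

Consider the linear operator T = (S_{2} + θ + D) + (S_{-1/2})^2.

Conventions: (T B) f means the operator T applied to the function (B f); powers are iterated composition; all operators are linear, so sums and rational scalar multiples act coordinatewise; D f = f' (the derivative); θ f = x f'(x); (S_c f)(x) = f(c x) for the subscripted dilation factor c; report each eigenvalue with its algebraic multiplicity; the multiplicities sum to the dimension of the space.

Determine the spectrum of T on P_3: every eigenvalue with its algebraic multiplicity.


image of 1: 2
image of x: (13/4)x + 1
image of x^2: (97/16)x^2 + 2x
image of x^3: (705/64)x^3 + 3x^2
the matrix is upper triangular; its diagonal is (2, 13/4, 97/16, 705/64)
for a triangular matrix the eigenvalues are the diagonal entries, with algebraic multiplicity their repetition count

λ = 2 (multiplicity 1), λ = 13/4 (multiplicity 1), λ = 97/16 (multiplicity 1), λ = 705/64 (multiplicity 1)


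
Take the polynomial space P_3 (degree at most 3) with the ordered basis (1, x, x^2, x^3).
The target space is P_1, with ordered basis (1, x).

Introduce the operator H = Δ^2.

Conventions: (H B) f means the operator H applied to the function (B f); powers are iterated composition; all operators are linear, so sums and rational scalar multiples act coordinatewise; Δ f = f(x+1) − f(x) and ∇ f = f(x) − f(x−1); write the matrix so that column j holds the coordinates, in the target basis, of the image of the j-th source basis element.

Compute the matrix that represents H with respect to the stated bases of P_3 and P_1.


image of 1: 0
image of x: 0
image of x^2: 2
image of x^3: 6x + 6
each image's coordinates form column j of the matrix

the matrix is [[0, 0, 2, 6]; [0, 0, 0, 6]] (rows listed top to bottom)


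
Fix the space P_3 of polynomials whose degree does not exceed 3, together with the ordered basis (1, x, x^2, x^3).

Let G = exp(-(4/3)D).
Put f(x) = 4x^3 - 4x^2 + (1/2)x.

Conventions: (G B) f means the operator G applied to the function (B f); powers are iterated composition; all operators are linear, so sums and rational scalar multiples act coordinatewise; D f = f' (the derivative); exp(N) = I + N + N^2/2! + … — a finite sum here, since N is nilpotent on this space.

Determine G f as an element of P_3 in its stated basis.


the image equals g(x) = 4x^3 - 20x^2 + (65/2)x - 466/27

order-1 term: -16x^2 + (32/3)x - 2/3
order-2 term: (64/3)x - 64/9
order-3 term: -256/27
the series for exp(-(4/3)D) f terminates at order 3
exp(-(4/3)D) f = 4x^3 - 20x^2 + (65/2)x - 466/27


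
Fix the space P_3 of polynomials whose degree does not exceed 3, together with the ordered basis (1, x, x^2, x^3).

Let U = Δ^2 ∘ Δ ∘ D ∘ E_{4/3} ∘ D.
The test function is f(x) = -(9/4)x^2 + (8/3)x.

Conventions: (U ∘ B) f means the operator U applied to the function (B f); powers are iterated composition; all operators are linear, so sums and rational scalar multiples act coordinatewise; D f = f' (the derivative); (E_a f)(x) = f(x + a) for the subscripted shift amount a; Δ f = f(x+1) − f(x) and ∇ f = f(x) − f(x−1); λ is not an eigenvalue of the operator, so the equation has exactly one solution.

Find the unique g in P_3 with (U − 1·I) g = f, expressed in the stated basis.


write g with unknown coordinates in the stated basis and equate coefficients in (U − 1·I) g = f
solving from the highest basis element down gives g = (9/4)x^2 - (8/3)x
check: U g = 0
so U g − 1·g = -(9/4)x^2 + (8/3)x = f ✓

the image equals g(x) = (9/4)x^2 - (8/3)x


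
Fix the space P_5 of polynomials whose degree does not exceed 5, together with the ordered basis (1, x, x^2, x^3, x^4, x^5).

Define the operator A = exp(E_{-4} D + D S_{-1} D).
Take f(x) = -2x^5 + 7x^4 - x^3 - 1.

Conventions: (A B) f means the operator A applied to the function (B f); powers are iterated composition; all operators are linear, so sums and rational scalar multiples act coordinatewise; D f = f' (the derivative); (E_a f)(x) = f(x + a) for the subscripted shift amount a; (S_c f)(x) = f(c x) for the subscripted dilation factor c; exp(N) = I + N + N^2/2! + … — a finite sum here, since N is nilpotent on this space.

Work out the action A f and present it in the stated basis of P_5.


the image equals g(x) = -2x^5 - 3x^4 + 127x^3 - 881x^2 + 705x + 6187

order-1 term: -10x^4 + 148x^3 - 1383x^2 + 3922x - 4400
order-2 term: -20x^3 + 522x^2 - 3675x + 13708
order-3 term: -20x^2 + 468x - 3285
order-4 term: -10x + 167
order-5 term: -2
the series for exp(E_{-4} D + D S_{-1} D) f terminates at order 5
exp(E_{-4} D + D S_{-1} D) f = -2x^5 - 3x^4 + 127x^3 - 881x^2 + 705x + 6187


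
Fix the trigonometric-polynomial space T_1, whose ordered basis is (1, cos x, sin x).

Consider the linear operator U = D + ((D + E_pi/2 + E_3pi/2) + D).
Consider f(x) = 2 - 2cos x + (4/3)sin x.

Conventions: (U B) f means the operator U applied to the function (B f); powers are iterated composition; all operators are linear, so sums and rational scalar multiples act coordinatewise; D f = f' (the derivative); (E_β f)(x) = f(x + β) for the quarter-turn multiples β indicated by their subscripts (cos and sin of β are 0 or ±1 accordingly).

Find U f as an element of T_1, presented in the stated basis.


D f = (4/3)cos x + 2sin x
D f = (4/3)cos x + 2sin x
E_pi/2 f = 2 + (4/3)cos x + 2sin x
E_3pi/2 f = 2 - (4/3)cos x - 2sin x
(D + E_pi/2 + E_3pi/2) f = 4 + (4/3)cos x + 2sin x
D f = (4/3)cos x + 2sin x
((D + E_pi/2 + E_3pi/2) + D) f = 4 + (8/3)cos x + 4sin x
(D + ((D + E_pi/2 + E_3pi/2) + D)) f = 4 + 4cos x + 6sin x

the image equals g(x) = 4 + 4cos x + 6sin x


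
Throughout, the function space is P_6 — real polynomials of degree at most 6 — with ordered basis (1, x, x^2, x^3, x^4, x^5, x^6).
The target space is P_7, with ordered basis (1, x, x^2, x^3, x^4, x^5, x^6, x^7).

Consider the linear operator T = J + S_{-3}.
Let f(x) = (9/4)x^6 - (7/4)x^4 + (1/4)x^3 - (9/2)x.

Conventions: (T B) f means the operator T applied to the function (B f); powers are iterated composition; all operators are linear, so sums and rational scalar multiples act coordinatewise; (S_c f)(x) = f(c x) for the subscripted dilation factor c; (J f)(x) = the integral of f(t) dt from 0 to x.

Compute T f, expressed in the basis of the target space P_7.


J f = (9/28)x^7 - (7/20)x^5 + (1/16)x^4 - (9/4)x^2
S_{-3} f = (6561/4)x^6 - (567/4)x^4 - (27/4)x^3 + (27/2)x
(J + S_{-3}) f = (9/28)x^7 + (6561/4)x^6 - (7/20)x^5 - (2267/16)x^4 - (27/4)x^3 - (9/4)x^2 + (27/2)x

the image equals g(x) = (9/28)x^7 + (6561/4)x^6 - (7/20)x^5 - (2267/16)x^4 - (27/4)x^3 - (9/4)x^2 + (27/2)x


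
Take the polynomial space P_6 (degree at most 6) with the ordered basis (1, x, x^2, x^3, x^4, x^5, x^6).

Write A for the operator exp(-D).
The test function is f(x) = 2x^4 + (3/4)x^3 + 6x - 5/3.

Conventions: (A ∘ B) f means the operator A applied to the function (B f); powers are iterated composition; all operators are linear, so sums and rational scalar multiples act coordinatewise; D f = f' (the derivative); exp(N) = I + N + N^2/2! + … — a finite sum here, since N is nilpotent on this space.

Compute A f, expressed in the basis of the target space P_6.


the image equals g(x) = 2x^4 - (29/4)x^3 + (39/4)x^2 + (1/4)x - 77/12

order-1 term: -8x^3 - (9/4)x^2 - 6
order-2 term: 12x^2 + (9/4)x
order-3 term: -8x - 3/4
order-4 term: 2
the series for exp(-D) f terminates at order 4
exp(-D) f = 2x^4 - (29/4)x^3 + (39/4)x^2 + (1/4)x - 77/12


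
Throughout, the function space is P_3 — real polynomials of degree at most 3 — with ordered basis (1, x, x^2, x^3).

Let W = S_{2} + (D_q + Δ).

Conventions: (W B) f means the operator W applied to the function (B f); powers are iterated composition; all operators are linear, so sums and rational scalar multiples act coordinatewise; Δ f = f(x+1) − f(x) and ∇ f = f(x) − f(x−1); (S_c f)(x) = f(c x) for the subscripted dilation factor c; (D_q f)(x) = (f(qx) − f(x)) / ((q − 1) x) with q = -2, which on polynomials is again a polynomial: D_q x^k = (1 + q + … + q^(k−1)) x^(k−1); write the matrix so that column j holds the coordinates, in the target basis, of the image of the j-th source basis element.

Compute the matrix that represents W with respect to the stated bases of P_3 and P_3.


the matrix is [[1, 2, 1, 1]; [0, 2, 1, 3]; [0, 0, 4, 6]; [0, 0, 0, 8]] (rows listed top to bottom)

image of 1: 1
image of x: 2x + 2
image of x^2: 4x^2 + x + 1
image of x^3: 8x^3 + 6x^2 + 3x + 1
each image's coordinates form column j of the matrix


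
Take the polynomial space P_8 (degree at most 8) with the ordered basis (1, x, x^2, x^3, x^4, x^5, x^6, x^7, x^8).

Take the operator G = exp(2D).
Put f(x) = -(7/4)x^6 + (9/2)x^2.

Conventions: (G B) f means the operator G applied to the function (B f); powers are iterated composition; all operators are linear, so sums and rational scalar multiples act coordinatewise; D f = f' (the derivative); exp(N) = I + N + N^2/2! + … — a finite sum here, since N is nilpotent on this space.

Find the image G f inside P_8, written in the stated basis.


order-1 term: -21x^5 + 18x
order-2 term: -105x^4 + 18
order-3 term: -280x^3
order-4 term: -420x^2
order-5 term: -336x
order-6 term: -112
the series for exp(2D) f terminates at order 6
exp(2D) f = -(7/4)x^6 - 21x^5 - 105x^4 - 280x^3 - (831/2)x^2 - 318x - 94

the result is g(x) = -(7/4)x^6 - 21x^5 - 105x^4 - 280x^3 - (831/2)x^2 - 318x - 94


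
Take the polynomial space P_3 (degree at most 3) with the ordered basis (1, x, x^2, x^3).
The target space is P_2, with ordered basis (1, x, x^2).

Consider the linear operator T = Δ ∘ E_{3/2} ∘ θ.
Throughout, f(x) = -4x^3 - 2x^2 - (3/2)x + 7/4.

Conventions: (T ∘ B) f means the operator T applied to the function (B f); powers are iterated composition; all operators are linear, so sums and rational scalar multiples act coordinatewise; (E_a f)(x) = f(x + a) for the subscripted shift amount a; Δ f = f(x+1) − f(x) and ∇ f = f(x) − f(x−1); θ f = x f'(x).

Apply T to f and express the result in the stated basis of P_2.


θ f = -12x^3 - 4x^2 - (3/2)x
E_{3/2} θ f = -12x^3 - 58x^2 - (189/2)x - 207/4
Δ E_{3/2} θ f = -36x^2 - 152x - 329/2

g(x) = -36x^2 - 152x - 329/2


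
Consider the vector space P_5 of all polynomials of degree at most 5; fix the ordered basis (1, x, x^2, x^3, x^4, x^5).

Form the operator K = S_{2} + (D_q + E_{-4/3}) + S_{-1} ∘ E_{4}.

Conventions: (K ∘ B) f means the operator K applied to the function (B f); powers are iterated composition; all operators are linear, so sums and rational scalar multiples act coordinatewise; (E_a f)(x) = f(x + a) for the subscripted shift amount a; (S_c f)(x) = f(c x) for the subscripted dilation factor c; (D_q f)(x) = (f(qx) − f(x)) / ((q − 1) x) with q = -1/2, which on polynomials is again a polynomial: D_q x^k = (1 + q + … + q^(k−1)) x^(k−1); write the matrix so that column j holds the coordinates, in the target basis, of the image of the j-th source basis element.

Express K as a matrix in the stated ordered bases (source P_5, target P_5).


the matrix is [[3, 11/3, 160/9, 1664/27, 20992/81, 247808/243]; [0, 2, -61/6, -128/3, -7168/27, -102400/81]; [0, 0, 6, 35/4, 320/3, 16640/27]; [0, 0, 0, 8, -497/24, -1280/9]; [0, 0, 0, 0, 18, 673/48]; [0, 0, 0, 0, 0, 32]] (rows listed top to bottom)

image of 1: 3
image of x: 2x + 11/3
image of x^2: 6x^2 - (61/6)x + 160/9
image of x^3: 8x^3 + (35/4)x^2 - (128/3)x + 1664/27
image of x^4: 18x^4 - (497/24)x^3 + (320/3)x^2 - (7168/27)x + 20992/81
image of x^5: 32x^5 + (673/48)x^4 - (1280/9)x^3 + (16640/27)x^2 - (102400/81)x + 247808/243
each image's coordinates form column j of the matrix


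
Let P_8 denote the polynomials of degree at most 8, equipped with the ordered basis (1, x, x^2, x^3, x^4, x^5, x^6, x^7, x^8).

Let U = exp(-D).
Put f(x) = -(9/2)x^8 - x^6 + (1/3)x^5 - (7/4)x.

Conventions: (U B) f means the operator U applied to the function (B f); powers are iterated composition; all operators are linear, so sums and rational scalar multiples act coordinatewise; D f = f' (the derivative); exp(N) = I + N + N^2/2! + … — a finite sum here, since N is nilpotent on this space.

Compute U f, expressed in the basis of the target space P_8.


g(x) = -(9/2)x^8 + 36x^7 - 127x^6 + (775/3)x^5 - (995/3)x^4 + (826/3)x^3 - (433/3)x^2 + (503/12)x - 49/12

order-1 term: 36x^7 + 6x^5 - (5/3)x^4 + 7/4
order-2 term: -126x^6 - 15x^4 + (10/3)x^3
order-3 term: 252x^5 + 20x^3 - (10/3)x^2
order-4 term: -315x^4 - 15x^2 + (5/3)x
order-5 term: 252x^3 + 6x - 1/3
order-6 term: -126x^2 - 1
order-7 term: 36x
order-8 term: -9/2
the series for exp(-D) f terminates at order 8
exp(-D) f = -(9/2)x^8 + 36x^7 - 127x^6 + (775/3)x^5 - (995/3)x^4 + (826/3)x^3 - (433/3)x^2 + (503/12)x - 49/12


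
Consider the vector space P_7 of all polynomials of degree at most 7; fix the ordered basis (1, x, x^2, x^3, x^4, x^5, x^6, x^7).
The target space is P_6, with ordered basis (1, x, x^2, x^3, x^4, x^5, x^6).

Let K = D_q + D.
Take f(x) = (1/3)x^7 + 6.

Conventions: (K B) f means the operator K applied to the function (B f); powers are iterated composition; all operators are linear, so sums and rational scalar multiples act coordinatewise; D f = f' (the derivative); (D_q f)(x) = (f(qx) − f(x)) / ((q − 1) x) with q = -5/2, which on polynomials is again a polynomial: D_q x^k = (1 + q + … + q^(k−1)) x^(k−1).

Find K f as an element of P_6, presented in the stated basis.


g(x) = (11627/192)x^6

D_q f = (11179/192)x^6
D f = (7/3)x^6
(D_q + D) f = (11627/192)x^6


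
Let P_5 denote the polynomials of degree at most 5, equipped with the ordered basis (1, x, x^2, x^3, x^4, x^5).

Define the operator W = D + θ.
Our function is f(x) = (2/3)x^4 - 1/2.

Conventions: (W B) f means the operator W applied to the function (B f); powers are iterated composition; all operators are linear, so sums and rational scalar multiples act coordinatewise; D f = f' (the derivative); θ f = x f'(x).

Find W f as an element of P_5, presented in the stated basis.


the result is g(x) = (8/3)x^4 + (8/3)x^3

D f = (8/3)x^3
θ f = (8/3)x^4
(D + θ) f = (8/3)x^4 + (8/3)x^3


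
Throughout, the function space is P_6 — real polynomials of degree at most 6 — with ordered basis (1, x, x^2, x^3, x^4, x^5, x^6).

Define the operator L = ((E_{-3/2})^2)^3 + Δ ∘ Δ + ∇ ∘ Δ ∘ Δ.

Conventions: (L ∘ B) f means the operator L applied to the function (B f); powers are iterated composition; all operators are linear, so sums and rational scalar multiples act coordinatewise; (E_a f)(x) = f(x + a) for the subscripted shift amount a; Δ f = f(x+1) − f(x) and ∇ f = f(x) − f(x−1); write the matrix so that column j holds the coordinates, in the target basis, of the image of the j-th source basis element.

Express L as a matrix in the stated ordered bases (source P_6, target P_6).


the matrix is [[1, -9, 83, -717, 6587, -58989, 531563]; [0, 1, -18, 249, -2868, 32935, -353934]; [0, 0, 1, -27, 498, -7170, 98805]; [0, 0, 0, 1, -36, 830, -14340]; [0, 0, 0, 0, 1, -45, 1245]; [0, 0, 0, 0, 0, 1, -54]; [0, 0, 0, 0, 0, 0, 1]] (rows listed top to bottom)

image of 1: 1
image of x: x - 9
image of x^2: x^2 - 18x + 83
image of x^3: x^3 - 27x^2 + 249x - 717
image of x^4: x^4 - 36x^3 + 498x^2 - 2868x + 6587
image of x^5: x^5 - 45x^4 + 830x^3 - 7170x^2 + 32935x - 58989
image of x^6: x^6 - 54x^5 + 1245x^4 - 14340x^3 + 98805x^2 - 353934x + 531563
each image's coordinates form column j of the matrix


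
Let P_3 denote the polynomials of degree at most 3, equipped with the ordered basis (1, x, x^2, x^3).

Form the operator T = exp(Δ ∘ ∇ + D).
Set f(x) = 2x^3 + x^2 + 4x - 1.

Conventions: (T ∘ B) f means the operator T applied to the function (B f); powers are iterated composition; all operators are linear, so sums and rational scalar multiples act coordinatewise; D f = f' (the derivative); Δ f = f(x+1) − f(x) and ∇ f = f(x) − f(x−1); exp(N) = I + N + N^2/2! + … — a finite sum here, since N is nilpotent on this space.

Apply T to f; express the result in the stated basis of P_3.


g(x) = 2x^3 + 7x^2 + 24x + 20

order-1 term: 6x^2 + 14x + 6
order-2 term: 6x + 13
order-3 term: 2
the series for exp(Δ ∘ ∇ + D) f terminates at order 3
exp(Δ ∘ ∇ + D) f = 2x^3 + 7x^2 + 24x + 20


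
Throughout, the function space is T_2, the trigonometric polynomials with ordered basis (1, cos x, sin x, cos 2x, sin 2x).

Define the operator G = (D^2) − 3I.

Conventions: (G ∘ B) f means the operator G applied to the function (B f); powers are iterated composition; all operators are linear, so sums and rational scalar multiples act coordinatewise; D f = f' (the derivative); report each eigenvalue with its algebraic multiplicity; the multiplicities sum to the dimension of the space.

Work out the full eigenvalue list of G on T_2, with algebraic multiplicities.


image of 1: -3
image of cos x: -4cos x
image of sin x: -4sin x
image of cos 2x: -7cos 2x
image of sin 2x: -7sin 2x
the matrix is diagonal; its diagonal is (-3, -4, -4, -7, -7)
for a triangular matrix the eigenvalues are the diagonal entries, with algebraic multiplicity their repetition count

λ = -7 (multiplicity 2), λ = -4 (multiplicity 2), λ = -3 (multiplicity 1)


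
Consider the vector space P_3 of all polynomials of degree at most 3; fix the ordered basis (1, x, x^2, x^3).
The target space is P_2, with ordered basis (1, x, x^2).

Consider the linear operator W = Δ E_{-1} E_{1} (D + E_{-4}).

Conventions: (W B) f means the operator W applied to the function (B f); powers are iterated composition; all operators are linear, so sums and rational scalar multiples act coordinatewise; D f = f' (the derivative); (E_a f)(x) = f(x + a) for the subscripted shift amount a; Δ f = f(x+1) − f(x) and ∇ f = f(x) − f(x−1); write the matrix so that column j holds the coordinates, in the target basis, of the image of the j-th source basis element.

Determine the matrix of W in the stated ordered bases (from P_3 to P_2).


image of 1: 0
image of x: 1
image of x^2: 2x - 5
image of x^3: 3x^2 - 15x + 40
each image's coordinates form column j of the matrix

the matrix is [[0, 1, -5, 40]; [0, 0, 2, -15]; [0, 0, 0, 3]] (rows listed top to bottom)


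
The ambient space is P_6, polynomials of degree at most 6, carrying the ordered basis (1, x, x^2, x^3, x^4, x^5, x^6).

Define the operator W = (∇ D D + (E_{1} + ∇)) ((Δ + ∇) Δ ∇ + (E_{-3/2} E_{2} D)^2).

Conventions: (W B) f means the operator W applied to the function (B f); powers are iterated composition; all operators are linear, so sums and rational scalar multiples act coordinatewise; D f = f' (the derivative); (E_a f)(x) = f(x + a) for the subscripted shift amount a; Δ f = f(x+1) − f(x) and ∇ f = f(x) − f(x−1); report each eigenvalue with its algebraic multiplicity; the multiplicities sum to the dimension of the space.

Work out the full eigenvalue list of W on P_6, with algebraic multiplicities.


λ = 0 (multiplicity 7)

image of 1: 0
image of x: 0
image of x^2: 2
image of x^3: 6x + 30
image of x^4: 12x^2 + 120x + 156
image of x^5: 20x^3 + 300x^2 + 780x + 360
image of x^6: 30x^4 + 600x^3 + 2340x^2 + 2160x + 3510
the matrix is upper triangular; its diagonal is (0, 0, 0, 0, 0, 0, 0)
for a triangular matrix the eigenvalues are the diagonal entries, with algebraic multiplicity their repetition count


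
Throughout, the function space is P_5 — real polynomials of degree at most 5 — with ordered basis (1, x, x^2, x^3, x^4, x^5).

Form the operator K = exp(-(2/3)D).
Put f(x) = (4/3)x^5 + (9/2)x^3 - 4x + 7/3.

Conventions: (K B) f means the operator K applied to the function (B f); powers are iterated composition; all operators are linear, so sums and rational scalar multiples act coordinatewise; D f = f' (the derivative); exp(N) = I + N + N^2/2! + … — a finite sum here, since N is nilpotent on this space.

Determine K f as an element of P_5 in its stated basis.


the result is g(x) = (4/3)x^5 - (40/9)x^4 + (563/54)x^3 - (1049/81)x^2 + (806/243)x + 2545/729

order-1 term: -(40/9)x^4 - 9x^2 + 8/3
order-2 term: (160/27)x^3 + 6x
order-3 term: -(320/81)x^2 - 4/3
order-4 term: (320/243)x
order-5 term: -128/729
the series for exp(-(2/3)D) f terminates at order 5
exp(-(2/3)D) f = (4/3)x^5 - (40/9)x^4 + (563/54)x^3 - (1049/81)x^2 + (806/243)x + 2545/729


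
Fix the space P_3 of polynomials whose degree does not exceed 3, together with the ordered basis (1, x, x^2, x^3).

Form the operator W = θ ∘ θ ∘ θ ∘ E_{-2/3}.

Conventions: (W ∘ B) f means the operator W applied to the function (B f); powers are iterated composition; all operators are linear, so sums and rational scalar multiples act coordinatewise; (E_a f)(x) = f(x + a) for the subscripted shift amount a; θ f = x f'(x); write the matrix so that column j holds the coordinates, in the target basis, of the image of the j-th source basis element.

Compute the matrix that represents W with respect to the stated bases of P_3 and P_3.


image of 1: 0
image of x: x
image of x^2: 8x^2 - (4/3)x
image of x^3: 27x^3 - 16x^2 + (4/3)x
each image's coordinates form column j of the matrix

the matrix is [[0, 0, 0, 0]; [0, 1, -4/3, 4/3]; [0, 0, 8, -16]; [0, 0, 0, 27]] (rows listed top to bottom)


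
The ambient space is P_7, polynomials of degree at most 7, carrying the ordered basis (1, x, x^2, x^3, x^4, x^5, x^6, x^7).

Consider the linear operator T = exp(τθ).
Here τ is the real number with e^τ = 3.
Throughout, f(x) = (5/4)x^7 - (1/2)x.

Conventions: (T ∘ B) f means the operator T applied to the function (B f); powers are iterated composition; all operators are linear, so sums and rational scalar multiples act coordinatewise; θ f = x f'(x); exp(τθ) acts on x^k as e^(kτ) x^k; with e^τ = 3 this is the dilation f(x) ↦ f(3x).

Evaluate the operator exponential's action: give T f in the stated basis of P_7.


exp(τθ) x^k = e^(kτ) x^k; with e^τ = 3 this sends x^k to 3^k x^k
x ↦ 3 x
x^7 ↦ 2187 x^7
applying this coordinatewise to f: exp(τθ) f = (10935/4)x^7 - (3/2)x

the result is g(x) = (10935/4)x^7 - (3/2)x


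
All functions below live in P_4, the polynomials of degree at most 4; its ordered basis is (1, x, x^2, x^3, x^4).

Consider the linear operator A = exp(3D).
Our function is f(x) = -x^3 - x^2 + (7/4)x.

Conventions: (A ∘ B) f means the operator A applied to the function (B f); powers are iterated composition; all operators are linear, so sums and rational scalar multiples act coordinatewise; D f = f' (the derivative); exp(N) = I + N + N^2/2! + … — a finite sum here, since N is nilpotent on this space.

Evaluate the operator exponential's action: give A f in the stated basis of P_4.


order-1 term: -9x^2 - 6x + 21/4
order-2 term: -27x - 9
order-3 term: -27
the series for exp(3D) f terminates at order 3
exp(3D) f = -x^3 - 10x^2 - (125/4)x - 123/4

the result is g(x) = -x^3 - 10x^2 - (125/4)x - 123/4


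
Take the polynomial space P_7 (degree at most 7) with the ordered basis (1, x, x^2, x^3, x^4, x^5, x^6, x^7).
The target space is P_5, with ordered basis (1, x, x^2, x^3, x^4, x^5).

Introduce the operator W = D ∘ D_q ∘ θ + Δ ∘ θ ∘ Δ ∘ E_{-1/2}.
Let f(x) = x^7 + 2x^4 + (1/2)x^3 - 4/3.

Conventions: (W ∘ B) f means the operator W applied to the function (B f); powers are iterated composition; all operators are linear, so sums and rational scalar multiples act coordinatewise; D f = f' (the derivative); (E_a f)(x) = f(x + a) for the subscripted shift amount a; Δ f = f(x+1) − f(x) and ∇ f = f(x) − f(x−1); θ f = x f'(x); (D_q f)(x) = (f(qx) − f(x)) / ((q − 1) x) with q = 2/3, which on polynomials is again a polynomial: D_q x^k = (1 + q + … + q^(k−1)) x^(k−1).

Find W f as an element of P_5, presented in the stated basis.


the image equals g(x) = (90062/243)x^5 + 630x^4 + 980x^3 + (8728/9)x^2 + (5779/12)x + 869/8

θ f = 7x^7 + 8x^4 + (3/2)x^3
D_q θ f = (14413/729)x^6 + (520/27)x^3 + (19/6)x^2
D D_q θ f = (28826/243)x^5 + (520/9)x^2 + (19/3)x
E_{-1/2} f = x^7 - (7/2)x^6 + (21/4)x^5 - (19/8)x^4 - (21/16)x^3 + (51/32)x^2 - (33/64)x - 491/384
Δ E_{-1/2} f = 7x^6 + (35/4)x^4 + 8x^3 + (45/16)x^2 + 2x + 9/64
θ (Δ ∘ E_{-1/2}) f = 42x^6 + 35x^4 + 24x^3 + (45/8)x^2 + 2x
Δ θ (Δ ∘ E_{-1/2}) f = 252x^5 + 630x^4 + 980x^3 + 912x^2 + (1901/4)x + 869/8
(D ∘ D_q ∘ θ + Δ ∘ θ ∘ Δ ∘ E_{-1/2}) f = (90062/243)x^5 + 630x^4 + 980x^3 + (8728/9)x^2 + (5779/12)x + 869/8


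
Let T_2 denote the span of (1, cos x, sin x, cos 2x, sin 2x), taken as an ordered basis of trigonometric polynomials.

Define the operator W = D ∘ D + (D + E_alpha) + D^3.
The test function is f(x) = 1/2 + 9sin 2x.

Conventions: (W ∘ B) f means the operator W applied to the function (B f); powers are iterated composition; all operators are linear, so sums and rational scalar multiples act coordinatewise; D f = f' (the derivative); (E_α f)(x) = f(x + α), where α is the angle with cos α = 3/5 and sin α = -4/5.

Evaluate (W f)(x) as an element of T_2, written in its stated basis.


the result is g(x) = 1/2 - (1566/25)cos 2x - (963/25)sin 2x

D f = 18cos 2x
D D f = -36sin 2x
D f = 18cos 2x
E_alpha f = 1/2 - (216/25)cos 2x - (63/25)sin 2x
(D + E_alpha) f = 1/2 + (234/25)cos 2x - (63/25)sin 2x
D f = 18cos 2x
D D f = -36sin 2x
D D D f = -72cos 2x
(D ∘ D + (D + E_alpha) + D^3) f = 1/2 - (1566/25)cos 2x - (963/25)sin 2x


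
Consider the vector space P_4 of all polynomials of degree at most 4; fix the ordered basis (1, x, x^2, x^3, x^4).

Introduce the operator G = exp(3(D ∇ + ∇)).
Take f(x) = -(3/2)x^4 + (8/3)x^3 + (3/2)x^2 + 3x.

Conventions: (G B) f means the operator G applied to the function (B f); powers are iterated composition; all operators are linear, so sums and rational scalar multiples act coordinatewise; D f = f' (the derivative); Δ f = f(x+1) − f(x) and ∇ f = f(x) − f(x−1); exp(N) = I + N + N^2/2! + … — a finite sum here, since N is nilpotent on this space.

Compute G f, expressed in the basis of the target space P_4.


g(x) = -(3/2)x^4 - (46/3)x^3 - (165/2)x^2 - 180x - 311/2

order-1 term: -18x^3 - 3x^2 + 69x - 16
order-2 term: -81x^2 - 90x + 153
order-3 term: -162x - 171
order-4 term: -243/2
the series for exp(3(D ∇ + ∇)) f terminates at order 4
exp(3(D ∇ + ∇)) f = -(3/2)x^4 - (46/3)x^3 - (165/2)x^2 - 180x - 311/2


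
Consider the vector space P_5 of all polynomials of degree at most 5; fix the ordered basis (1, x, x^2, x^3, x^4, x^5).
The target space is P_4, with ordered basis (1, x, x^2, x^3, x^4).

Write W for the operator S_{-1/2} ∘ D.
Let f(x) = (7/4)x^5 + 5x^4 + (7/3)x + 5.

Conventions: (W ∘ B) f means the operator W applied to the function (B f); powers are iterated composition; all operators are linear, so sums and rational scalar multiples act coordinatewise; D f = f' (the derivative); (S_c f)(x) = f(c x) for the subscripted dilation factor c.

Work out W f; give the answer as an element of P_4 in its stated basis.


g(x) = (35/64)x^4 - (5/2)x^3 + 7/3

D f = (35/4)x^4 + 20x^3 + 7/3
S_{-1/2} D f = (35/64)x^4 - (5/2)x^3 + 7/3
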